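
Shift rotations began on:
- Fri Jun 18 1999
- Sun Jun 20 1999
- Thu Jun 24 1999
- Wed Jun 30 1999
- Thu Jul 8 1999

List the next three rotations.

The spacing grows by 2 each time: 2, 4, 6, 8 days.
Next gap: 10 days. Thu Jul 8 1999 + 10 days = Sun Jul 18 1999.
Next gap: 12 days. Sun Jul 18 1999 + 12 days = Fri Jul 30 1999.
Next gap: 14 days. Fri Jul 30 1999 + 14 days = Fri Aug 13 1999.

Sun Jul 18 1999, Fri Jul 30 1999, Fri Aug 13 1999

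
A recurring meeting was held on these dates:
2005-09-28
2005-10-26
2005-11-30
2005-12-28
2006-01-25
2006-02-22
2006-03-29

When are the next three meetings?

2006-04-26, 2006-05-31, 2006-06-28

These are Wednesdays with 28, 35, 28, 28, 28, 35-day gaps.
Each is the final Wednesday of its month — 2005-11-30 is past the 28th, so '4th Wednesday' doesn't fit.
Last Wednesday of April 2006: 2006-04-26.
May 2006 ends with Wednesday 2006-05-31.
Last Wednesday of June 2006: 2006-06-28.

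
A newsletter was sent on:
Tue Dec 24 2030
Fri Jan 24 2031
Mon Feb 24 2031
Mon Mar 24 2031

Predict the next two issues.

Thu Apr 24 2031, Sat May 24 2031

Each date is the 24th; the gaps (31, 31, 28) track the month lengths.
The rule is the 24th of each month.
Next: April 2031 → Thu Apr 24 2031.
May 2031: Sat May 24 2031.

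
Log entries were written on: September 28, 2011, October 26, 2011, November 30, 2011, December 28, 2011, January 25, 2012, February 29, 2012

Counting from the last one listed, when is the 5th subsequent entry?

All Wednesdays; the gaps (28, 35, 28, 28, 35) vary with month length.
This is the last Wednesday of each month.
March 2012 ends with Wednesday March 28, 2012.
Last Wednesday of April 2012: April 25, 2012.
Last Wednesday of May 2012: May 30, 2012.
Last Wednesday of June 2012: June 27, 2012.
Last Wednesday of July 2012: July 25, 2012.

July 25, 2012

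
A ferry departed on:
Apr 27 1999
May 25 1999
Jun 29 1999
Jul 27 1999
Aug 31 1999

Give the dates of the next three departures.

These are Tuesdays with 28, 35, 28, 35-day gaps.
Each is the final Tuesday of its month — Jun 29 1999 is past the 28th, so '4th Tuesday' doesn't fit.
September 1999 ends with Tuesday Sep 28 1999.
Last Tuesday of October 1999: Oct 26 1999.
November 1999 ends with Tuesday Nov 30 1999.

Sep 28 1999, Oct 26 1999, Nov 30 1999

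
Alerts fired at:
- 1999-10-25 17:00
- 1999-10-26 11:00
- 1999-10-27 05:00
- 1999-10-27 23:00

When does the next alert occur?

Spacing: 18, 18, 18 h — constant 18 h.
1999-10-27 23:00 + 18 h = 1999-10-28 17:00.

1999-10-28 17:00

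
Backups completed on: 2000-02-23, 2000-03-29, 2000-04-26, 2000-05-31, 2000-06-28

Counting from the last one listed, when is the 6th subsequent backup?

These are Wednesdays with 35, 28, 35, 28-day gaps.
Each is the final Wednesday of its month — 2000-03-29 is past the 28th, so '4th Wednesday' doesn't fit.
July 2000 ends with Wednesday 2000-07-26.
August 2000 ends with Wednesday 2000-08-30.
September 2000 ends with Wednesday 2000-09-27.
October 2000 ends with Wednesday 2000-10-25.
Last Wednesday of November 2000: 2000-11-29.
December 2000 ends with Wednesday 2000-12-27.

2000-12-27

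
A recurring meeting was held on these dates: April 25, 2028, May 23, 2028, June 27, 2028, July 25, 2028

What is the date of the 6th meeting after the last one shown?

These are Tuesdays at 28- or 35-day spacing (28, 35, 28).
The pattern: 4th Tuesday of the month.
August 2028 — 4th Tuesday is August 22, 2028.
September 2028 — 4th Tuesday is September 26, 2028.
4th Tuesday of October 2028: October 24, 2028.
November 2028 — 4th Tuesday is November 28, 2028.
December 2028 — 4th Tuesday is December 26, 2028.
4th Tuesday of January 2029: January 23, 2029.

January 23, 2029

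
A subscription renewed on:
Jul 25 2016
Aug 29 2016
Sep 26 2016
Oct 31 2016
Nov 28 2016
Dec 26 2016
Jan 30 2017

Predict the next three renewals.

Feb 27 2017, Mar 27 2017, Apr 24 2017

All Mondays; the gaps (35, 28, 35, 28, 28, 35) vary with month length.
This is the last Monday of each month.
February 2017 ends with Monday Feb 27 2017.
March 2017 ends with Monday Mar 27 2017.
April 2017 ends with Monday Apr 24 2017.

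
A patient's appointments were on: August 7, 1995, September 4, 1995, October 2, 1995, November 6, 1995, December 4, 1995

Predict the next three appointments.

January 1, 1996; February 5, 1996; March 4, 1996

These are Mondays at 28- or 35-day spacing (28, 28, 35, 28).
The pattern: 1st Monday of the month.
January 1996 — 1st Monday is January 1, 1996.
1st Monday of February 1996: February 5, 1996.
1st Monday of March 1996: March 4, 1996.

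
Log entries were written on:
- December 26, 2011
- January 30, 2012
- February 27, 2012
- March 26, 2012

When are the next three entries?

All Mondays; the gaps (35, 28, 28) vary with month length.
This is the last Monday of each month.
April 2012 ends with Monday April 30, 2012.
Last Monday of May 2012: May 28, 2012.
June 2012 ends with Monday June 25, 2012.

April 30, 2012; May 28, 2012; June 25, 2012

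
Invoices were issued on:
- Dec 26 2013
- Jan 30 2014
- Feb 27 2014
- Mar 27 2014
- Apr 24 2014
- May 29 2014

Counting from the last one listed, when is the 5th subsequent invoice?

Oct 30 2014

These are Thursdays with 35, 28, 28, 28, 35-day gaps.
Each is the final Thursday of its month — Jan 30 2014 is past the 28th, so '4th Thursday' doesn't fit.
June 2014 ends with Thursday Jun 26 2014.
July 2014 ends with Thursday Jul 31 2014.
August 2014 ends with Thursday Aug 28 2014.
Last Thursday of September 2014: Sep 25 2014.
Last Thursday of October 2014: Oct 30 2014.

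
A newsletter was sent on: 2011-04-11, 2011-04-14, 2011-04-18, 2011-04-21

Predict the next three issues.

2011-04-25, 2011-04-28, 2011-05-02

Gaps: 3, 4, 3 days — not constant, but cyclic with period 2.
The events fall on every Monday and Thursday.
The following Monday is 2011-04-25.
Next Thursday: 2011-04-28.
The following Monday is 2011-05-02.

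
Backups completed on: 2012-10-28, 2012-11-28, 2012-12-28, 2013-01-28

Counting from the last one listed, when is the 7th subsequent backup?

2013-08-28

Gaps: 31, 30, 31 days — not constant. Every event is on the 28th of the month.
Pattern: the 28th of each month.
Next: February 2013 → 2013-02-28.
March 2013: 2013-03-28.
Next: April 2013 → 2013-04-28.
Next: May 2013 → 2013-05-28.
Next: June 2013 → 2013-06-28.
Next: July 2013 → 2013-07-28.
Next: August 2013 → 2013-08-28.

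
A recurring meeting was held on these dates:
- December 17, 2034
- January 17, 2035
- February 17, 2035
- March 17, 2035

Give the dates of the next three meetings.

April 17, 2035; May 17, 2035; June 17, 2035

Each date is the 17th; the gaps (31, 31, 28) track the month lengths.
The rule is the 17th of each month.
April 2035: April 17, 2035.
Next: May 2035 → May 17, 2035.
June 2035: June 17, 2035.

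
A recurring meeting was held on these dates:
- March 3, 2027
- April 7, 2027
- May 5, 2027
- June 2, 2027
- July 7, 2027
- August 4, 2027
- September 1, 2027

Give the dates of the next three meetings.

October 6, 2027; November 3, 2027; December 1, 2027

All dates are Wednesdays, 35, 28, 28, 35, 28, 28 days apart.
Specifically, the 1st Wednesday of each month.
October 2027 — 1st Wednesday is October 6, 2027.
1st Wednesday of November 2027: November 3, 2027.
December 2027 — 1st Wednesday is December 1, 2027.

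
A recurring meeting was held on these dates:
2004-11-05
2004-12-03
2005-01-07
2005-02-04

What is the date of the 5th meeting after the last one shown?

These are Fridays at 28- or 35-day spacing (28, 35, 28).
The pattern: 1st Friday of the month.
1st Friday of March 2005: 2005-03-04.
1st Friday of April 2005: 2005-04-01.
1st Friday of May 2005: 2005-05-06.
June 2005 — 1st Friday is 2005-06-03.
July 2005 — 1st Friday is 2005-07-01.

2005-07-01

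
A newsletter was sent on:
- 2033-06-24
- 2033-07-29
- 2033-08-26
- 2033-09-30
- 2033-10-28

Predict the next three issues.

All Fridays; the gaps (35, 28, 35, 28) vary with month length.
This is the last Friday of each month.
November 2033 ends with Friday 2033-11-25.
Last Friday of December 2033: 2033-12-30.
January 2034 ends with Friday 2034-01-27.

2033-11-25, 2033-12-30, 2034-01-27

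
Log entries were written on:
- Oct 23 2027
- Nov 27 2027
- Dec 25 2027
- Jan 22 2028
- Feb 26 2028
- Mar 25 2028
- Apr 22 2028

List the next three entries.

May 27 2028, Jun 24 2028, Jul 22 2028

Gaps: 35, 28, 28, 35, 28, 28 days — a mix of 28 and 35. Every date is a Saturday.
Each is the 4th Saturday of its month.
4th Saturday of May 2028: May 27 2028.
June 2028 — 4th Saturday is Jun 24 2028.
July 2028 — 4th Saturday is Jul 22 2028.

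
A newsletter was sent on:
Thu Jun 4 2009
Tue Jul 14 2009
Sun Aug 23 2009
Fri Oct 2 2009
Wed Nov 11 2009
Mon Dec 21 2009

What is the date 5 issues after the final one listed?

Fri Jul 9 2010

Every event comes 40 days after the last (40, 40, 40, 40, 40).
Mon Dec 21 2009 + 40 days = Sat Jan 30 2010.
Sat Jan 30 2010 + 40 days = Thu Mar 11 2010.
Thu Mar 11 2010 + 40 days = Tue Apr 20 2010.
Tue Apr 20 2010 + 40 days = Sun May 30 2010.
Sun May 30 2010 + 40 days = Fri Jul 9 2010.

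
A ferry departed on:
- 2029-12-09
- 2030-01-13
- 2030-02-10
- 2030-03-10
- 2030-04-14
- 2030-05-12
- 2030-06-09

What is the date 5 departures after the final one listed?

These are Sundays at 28- or 35-day spacing (35, 28, 28, 35, 28, 28).
The pattern: 2nd Sunday of the month.
2nd Sunday of July 2030: 2030-07-14.
2nd Sunday of August 2030: 2030-08-11.
September 2030 — 2nd Sunday is 2030-09-08.
October 2030 — 2nd Sunday is 2030-10-13.
November 2030 — 2nd Sunday is 2030-11-10.

2030-11-10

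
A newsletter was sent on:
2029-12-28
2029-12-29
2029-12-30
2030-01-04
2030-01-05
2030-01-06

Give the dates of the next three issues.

2030-01-11, 2030-01-12, 2030-01-13

Every event lands on a Friday or Saturday or Sunday (gaps cycle 1, 1, 5, 1, 1).
So the schedule is: every Friday, Saturday and Sunday.
The following Friday is 2030-01-11.
Next Saturday: 2030-01-12.
The following Sunday is 2030-01-13.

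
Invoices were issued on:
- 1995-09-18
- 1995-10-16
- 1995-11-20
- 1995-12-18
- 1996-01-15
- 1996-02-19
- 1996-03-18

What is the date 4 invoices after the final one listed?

1996-07-15

Gaps: 28, 35, 28, 28, 35, 28 days — a mix of 28 and 35. Every date is a Monday.
Each is the 3rd Monday of its month.
April 1996 — 3rd Monday is 1996-04-15.
May 1996 — 3rd Monday is 1996-05-20.
June 1996 — 3rd Monday is 1996-06-17.
July 1996 — 3rd Monday is 1996-07-15.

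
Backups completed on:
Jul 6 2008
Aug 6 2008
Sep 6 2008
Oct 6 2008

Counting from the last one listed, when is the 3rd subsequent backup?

Jan 6 2009

The day-of-month is always 6 (31, 31, 30 days between events).
So this recurs on the 6th of each month.
November 2008: Nov 6 2008.
Next: December 2008 → Dec 6 2008.
January 2009: Jan 6 2009.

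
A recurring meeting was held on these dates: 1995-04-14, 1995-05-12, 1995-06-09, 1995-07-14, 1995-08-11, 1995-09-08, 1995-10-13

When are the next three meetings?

1995-11-10, 1995-12-08, 1996-01-12

All dates are Fridays, 28, 28, 35, 28, 28, 35 days apart.
Specifically, the 2nd Friday of each month.
2nd Friday of November 1995: 1995-11-10.
December 1995 — 2nd Friday is 1995-12-08.
January 1996 — 2nd Friday is 1996-01-12.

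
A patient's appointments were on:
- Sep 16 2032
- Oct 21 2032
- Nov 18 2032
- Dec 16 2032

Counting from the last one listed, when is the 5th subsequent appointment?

May 19 2033

These are Thursdays at 28- or 35-day spacing (35, 28, 28).
The pattern: 3rd Thursday of the month.
January 2033 — 3rd Thursday is Jan 20 2033.
February 2033 — 3rd Thursday is Feb 17 2033.
3rd Thursday of March 2033: Mar 17 2033.
3rd Thursday of April 2033: Apr 21 2033.
3rd Thursday of May 2033: May 19 2033.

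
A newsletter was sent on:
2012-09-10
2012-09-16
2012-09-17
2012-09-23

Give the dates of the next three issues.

2012-09-24, 2012-09-30, 2012-10-01

The gap pattern 6, 1, 6 repeats every 2 events.
These are the Mondays and Sundays of each week.
The following Monday is 2012-09-24.
The following Sunday is 2012-09-30.
The following Monday is 2012-10-01.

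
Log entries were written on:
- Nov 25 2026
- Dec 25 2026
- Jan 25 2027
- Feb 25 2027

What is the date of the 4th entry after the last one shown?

Jun 25 2027

The day-of-month is always 25 (30, 31, 31 days between events).
So this recurs on the 25th of each month.
Next: March 2027 → Mar 25 2027.
April 2027: Apr 25 2027.
Next: May 2027 → May 25 2027.
June 2027: Jun 25 2027.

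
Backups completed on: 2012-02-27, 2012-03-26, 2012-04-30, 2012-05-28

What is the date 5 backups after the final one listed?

These are Mondays with 28, 35, 28-day gaps.
Each is the final Monday of its month — 2012-04-30 is past the 28th, so '4th Monday' doesn't fit.
Last Monday of June 2012: 2012-06-25.
Last Monday of July 2012: 2012-07-30.
Last Monday of August 2012: 2012-08-27.
September 2012 ends with Monday 2012-09-24.
October 2012 ends with Monday 2012-10-29.

2012-10-29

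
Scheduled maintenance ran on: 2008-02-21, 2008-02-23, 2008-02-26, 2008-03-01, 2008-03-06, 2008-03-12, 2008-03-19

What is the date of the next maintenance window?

2008-03-27

Intervals are 2, 3, 4, 5, 6, 7 days — an arithmetic progression with common difference 1.
Next gap: 8 days. 2008-03-19 + 8 days = 2008-03-27.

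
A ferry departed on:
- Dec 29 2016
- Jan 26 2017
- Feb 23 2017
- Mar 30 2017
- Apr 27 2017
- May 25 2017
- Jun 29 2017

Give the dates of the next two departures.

Jul 27 2017, Aug 31 2017

These are Thursdays with 28, 28, 35, 28, 28, 35-day gaps.
Each is the final Thursday of its month — Dec 29 2016 is past the 28th, so '4th Thursday' doesn't fit.
Last Thursday of July 2017: Jul 27 2017.
August 2017 ends with Thursday Aug 31 2017.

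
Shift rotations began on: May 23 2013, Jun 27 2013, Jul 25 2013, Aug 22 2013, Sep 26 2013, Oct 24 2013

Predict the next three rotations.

These are Thursdays at 28- or 35-day spacing (35, 28, 28, 35, 28).
The pattern: 4th Thursday of the month.
November 2013 — 4th Thursday is Nov 28 2013.
4th Thursday of December 2013: Dec 26 2013.
4th Thursday of January 2014: Jan 23 2014.

Nov 28 2013, Dec 26 2013, Jan 23 2014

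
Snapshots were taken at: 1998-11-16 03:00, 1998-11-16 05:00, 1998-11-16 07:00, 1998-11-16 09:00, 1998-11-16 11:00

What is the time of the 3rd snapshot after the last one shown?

1998-11-16 17:00

The interval is a steady 2 hours (2, 2, 2, 2).
1998-11-16 11:00 + 2 h = 1998-11-16 13:00.
1998-11-16 13:00 + 2 h = 1998-11-16 15:00.
1998-11-16 15:00 + 2 h = 1998-11-16 17:00.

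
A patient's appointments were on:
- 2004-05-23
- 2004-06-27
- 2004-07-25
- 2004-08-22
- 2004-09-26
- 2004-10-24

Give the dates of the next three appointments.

2004-11-28, 2004-12-26, 2005-01-23

All dates are Sundays, 35, 28, 28, 35, 28 days apart.
Specifically, the 4th Sunday of each month.
November 2004 — 4th Sunday is 2004-11-28.
December 2004 — 4th Sunday is 2004-12-26.
January 2005 — 4th Sunday is 2005-01-23.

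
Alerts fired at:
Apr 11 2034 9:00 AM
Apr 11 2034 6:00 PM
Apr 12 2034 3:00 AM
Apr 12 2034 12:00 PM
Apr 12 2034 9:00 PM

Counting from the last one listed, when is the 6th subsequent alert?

Apr 15 2034 3:00 AM

Spacing: 9, 9, 9, 9 h — constant 9 h.
Apr 12 2034 9:00 PM + 9 h = Apr 13 2034 6:00 AM.
Apr 13 2034 6:00 AM + 9 h = Apr 13 2034 3:00 PM.
Apr 13 2034 3:00 PM + 9 h = Apr 14 2034 12:00 AM.
Apr 14 2034 12:00 AM + 9 h = Apr 14 2034 9:00 AM.
Apr 14 2034 9:00 AM + 9 h = Apr 14 2034 6:00 PM.
Apr 14 2034 6:00 PM + 9 h = Apr 15 2034 3:00 AM.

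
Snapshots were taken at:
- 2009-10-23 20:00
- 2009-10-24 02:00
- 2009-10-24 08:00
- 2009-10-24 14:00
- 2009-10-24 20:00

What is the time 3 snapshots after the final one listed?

Spacing: 6, 6, 6, 6 h — constant 6 h.
2009-10-24 20:00 + 6 h = 2009-10-25 02:00.
2009-10-25 02:00 + 6 h = 2009-10-25 08:00.
2009-10-25 08:00 + 6 h = 2009-10-25 14:00.

2009-10-25 14:00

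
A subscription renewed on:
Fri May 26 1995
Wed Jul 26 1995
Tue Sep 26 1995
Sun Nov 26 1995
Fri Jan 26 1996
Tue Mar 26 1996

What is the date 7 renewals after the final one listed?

Mon May 26 1997

Gaps: 61, 62, 61, 61, 60 days — not constant. Every event is on the 26th of the month.
Pattern: the 26th of every 2 months.
Next: May 1996 → Sun May 26 1996.
Next: July 1996 → Fri Jul 26 1996.
Next: September 1996 → Thu Sep 26 1996.
November 1996: Tue Nov 26 1996.
Next: January 1997 → Sun Jan 26 1997.
Next: March 1997 → Wed Mar 26 1997.
May 1997: Mon May 26 1997.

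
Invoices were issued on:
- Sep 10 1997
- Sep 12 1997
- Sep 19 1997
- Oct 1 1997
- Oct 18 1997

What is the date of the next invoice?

Gaps: 2, 7, 12, 17 days — each gap is 5 larger than the previous one.
Next gap: 22 days. Oct 18 1997 + 22 days = Nov 9 1997.

Nov 9 1997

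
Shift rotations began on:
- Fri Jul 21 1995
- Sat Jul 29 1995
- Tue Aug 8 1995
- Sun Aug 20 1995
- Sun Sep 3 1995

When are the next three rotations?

Gaps: 8, 10, 12, 14 days — each gap is 2 larger than the previous one.
Next gap: 16 days. Sun Sep 3 1995 + 16 days = Tue Sep 19 1995.
Next gap: 18 days. Tue Sep 19 1995 + 18 days = Sat Oct 7 1995.
Next gap: 20 days. Sat Oct 7 1995 + 20 days = Fri Oct 27 1995.

Tue Sep 19 1995, Sat Oct 7 1995, Fri Oct 27 1995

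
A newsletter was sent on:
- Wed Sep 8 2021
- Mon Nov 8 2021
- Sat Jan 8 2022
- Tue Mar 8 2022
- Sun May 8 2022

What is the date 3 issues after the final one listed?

Each date is the 8th; the gaps (61, 61, 59, 61) track the month lengths.
The rule is the 8th of every 2 months.
July 2022: Fri Jul 8 2022.
Next: September 2022 → Thu Sep 8 2022.
November 2022: Tue Nov 8 2022.

Tue Nov 8 2022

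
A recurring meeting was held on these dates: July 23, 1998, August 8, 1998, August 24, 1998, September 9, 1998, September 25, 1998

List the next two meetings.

Gaps between consecutive events: 16, 16, 16, 16 days — a constant 16-day interval.
September 25, 1998 + 16 days = October 11, 1998.
October 11, 1998 + 16 days = October 27, 1998.

October 11, 1998; October 27, 1998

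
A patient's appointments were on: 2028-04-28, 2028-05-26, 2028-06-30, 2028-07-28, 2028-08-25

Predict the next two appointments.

These are Fridays with 28, 35, 28, 28-day gaps.
Each is the final Friday of its month — 2028-06-30 is past the 28th, so '4th Friday' doesn't fit.
September 2028 ends with Friday 2028-09-29.
October 2028 ends with Friday 2028-10-27.

2028-09-29, 2028-10-27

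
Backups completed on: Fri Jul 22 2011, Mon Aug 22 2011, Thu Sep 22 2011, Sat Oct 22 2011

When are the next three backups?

Tue Nov 22 2011, Thu Dec 22 2011, Sun Jan 22 2012

Each date is the 22nd; the gaps (31, 31, 30) track the month lengths.
The rule is the 22nd of each month.
November 2011: Tue Nov 22 2011.
Next: December 2011 → Thu Dec 22 2011.
Next: January 2012 → Sun Jan 22 2012.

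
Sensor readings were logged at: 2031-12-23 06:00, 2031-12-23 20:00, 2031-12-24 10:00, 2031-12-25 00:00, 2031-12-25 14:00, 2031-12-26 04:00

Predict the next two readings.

The interval is a steady 14 hours (14, 14, 14, 14, 14).
2031-12-26 04:00 + 14 h = 2031-12-26 18:00.
2031-12-26 18:00 + 14 h = 2031-12-27 08:00.

2031-12-26 18:00, 2031-12-27 08:00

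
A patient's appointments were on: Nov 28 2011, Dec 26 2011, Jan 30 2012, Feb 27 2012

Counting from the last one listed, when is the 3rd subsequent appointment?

All Mondays; the gaps (28, 35, 28) vary with month length.
This is the last Monday of each month.
Last Monday of March 2012: Mar 26 2012.
Last Monday of April 2012: Apr 30 2012.
May 2012 ends with Monday May 28 2012.

May 28 2012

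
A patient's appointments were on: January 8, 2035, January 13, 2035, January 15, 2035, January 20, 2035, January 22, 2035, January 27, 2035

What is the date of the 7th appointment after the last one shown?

Gaps: 5, 2, 5, 2, 5 days — not constant, but cyclic with period 2.
The events fall on every Monday and Saturday.
The following Monday is January 29, 2035.
The following Saturday is February 3, 2035.
Next Monday: February 5, 2035.
Next Saturday: February 10, 2035.
The following Monday is February 12, 2035.
The following Saturday is February 17, 2035.
Next Monday: February 19, 2035.

February 19, 2035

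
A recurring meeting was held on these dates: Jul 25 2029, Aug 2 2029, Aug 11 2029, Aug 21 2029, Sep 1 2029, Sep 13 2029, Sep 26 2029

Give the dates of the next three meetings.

Intervals are 8, 9, 10, 11, 12, 13 days — an arithmetic progression with common difference 1.
Next gap: 14 days. Sep 26 2029 + 14 days = Oct 10 2029.
Next gap: 15 days. Oct 10 2029 + 15 days = Oct 25 2029.
Next gap: 16 days. Oct 25 2029 + 16 days = Nov 10 2029.

Oct 10 2029, Oct 25 2029, Nov 10 2029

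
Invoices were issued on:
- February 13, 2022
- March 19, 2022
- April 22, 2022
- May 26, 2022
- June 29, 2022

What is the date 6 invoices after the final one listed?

January 19, 2023

The spacing is 34, 34, 34, 34 days — always 34 days.
June 29, 2022 + 34 days = August 2, 2022.
August 2, 2022 + 34 days = September 5, 2022.
September 5, 2022 + 34 days = October 9, 2022.
October 9, 2022 + 34 days = November 12, 2022.
November 12, 2022 + 34 days = December 16, 2022.
December 16, 2022 + 34 days = January 19, 2023.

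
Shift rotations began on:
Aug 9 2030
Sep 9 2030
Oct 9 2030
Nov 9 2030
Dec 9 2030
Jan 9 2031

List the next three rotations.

Feb 9 2031, Mar 9 2031, Apr 9 2031

The day-of-month is always 9 (31, 30, 31, 30, 31 days between events).
So this recurs on the 9th of each month.
Next: February 2031 → Feb 9 2031.
Next: March 2031 → Mar 9 2031.
April 2031: Apr 9 2031.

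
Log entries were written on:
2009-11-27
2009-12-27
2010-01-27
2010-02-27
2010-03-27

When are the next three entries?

Gaps: 30, 31, 31, 28 days — not constant. Every event is on the 27th of the month.
Pattern: the 27th of each month.
Next: April 2010 → 2010-04-27.
May 2010: 2010-05-27.
Next: June 2010 → 2010-06-27.

2010-04-27, 2010-05-27, 2010-06-27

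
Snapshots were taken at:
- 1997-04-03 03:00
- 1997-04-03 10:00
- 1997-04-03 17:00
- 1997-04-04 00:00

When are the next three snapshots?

The interval is a steady 7 hours (7, 7, 7).
1997-04-04 00:00 + 7 h = 1997-04-04 07:00.
1997-04-04 07:00 + 7 h = 1997-04-04 14:00.
1997-04-04 14:00 + 7 h = 1997-04-04 21:00.

1997-04-04 07:00, 1997-04-04 14:00, 1997-04-04 21:00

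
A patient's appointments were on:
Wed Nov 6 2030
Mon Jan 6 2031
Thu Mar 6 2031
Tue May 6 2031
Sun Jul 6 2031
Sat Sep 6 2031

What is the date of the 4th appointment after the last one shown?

Thu May 6 2032

Each date is the 6th; the gaps (61, 59, 61, 61, 62) track the month lengths.
The rule is the 6th of every 2 months.
Next: November 2031 → Thu Nov 6 2031.
January 2032: Tue Jan 6 2032.
Next: March 2032 → Sat Mar 6 2032.
May 2032: Thu May 6 2032.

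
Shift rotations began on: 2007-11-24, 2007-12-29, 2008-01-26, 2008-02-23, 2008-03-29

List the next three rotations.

Every date is a Saturday; gaps 35, 28, 28, 35 days.
Each is the last Saturday of its month (at least one falls on the 29th or later, ruling out '4th Saturday').
April 2008 ends with Saturday 2008-04-26.
May 2008 ends with Saturday 2008-05-31.
Last Saturday of June 2008: 2008-06-28.

2008-04-26, 2008-05-31, 2008-06-28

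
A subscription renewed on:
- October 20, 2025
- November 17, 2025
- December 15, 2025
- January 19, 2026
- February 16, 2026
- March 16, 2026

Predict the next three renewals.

All dates are Mondays, 28, 28, 35, 28, 28 days apart.
Specifically, the 3rd Monday of each month.
3rd Monday of April 2026: April 20, 2026.
May 2026 — 3rd Monday is May 18, 2026.
June 2026 — 3rd Monday is June 15, 2026.

April 20, 2026; May 18, 2026; June 15, 2026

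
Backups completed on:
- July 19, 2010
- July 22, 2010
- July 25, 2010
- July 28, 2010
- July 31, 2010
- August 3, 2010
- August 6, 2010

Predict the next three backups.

Gaps between consecutive events: 3, 3, 3, 3, 3, 3 days — a constant 3-day interval.
August 6, 2010 + 3 days = August 9, 2010.
August 9, 2010 + 3 days = August 12, 2010.
August 12, 2010 + 3 days = August 15, 2010.

August 9, 2010; August 12, 2010; August 15, 2010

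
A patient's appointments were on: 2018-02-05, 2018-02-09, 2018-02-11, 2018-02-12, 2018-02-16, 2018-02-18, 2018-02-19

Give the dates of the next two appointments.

2018-02-23, 2018-02-25

Every event lands on a Monday or Friday or Sunday (gaps cycle 4, 2, 1, 4, 2, 1).
So the schedule is: every Monday, Friday and Sunday.
The following Friday is 2018-02-23.
The following Sunday is 2018-02-25.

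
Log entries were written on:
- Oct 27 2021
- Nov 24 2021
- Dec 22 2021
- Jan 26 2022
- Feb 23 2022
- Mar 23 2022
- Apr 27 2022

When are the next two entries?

May 25 2022, Jun 22 2022

All dates are Wednesdays, 28, 28, 35, 28, 28, 35 days apart.
Specifically, the 4th Wednesday of each month.
4th Wednesday of May 2022: May 25 2022.
June 2022 — 4th Wednesday is Jun 22 2022.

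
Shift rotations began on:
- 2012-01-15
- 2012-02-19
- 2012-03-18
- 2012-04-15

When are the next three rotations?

These are Sundays at 28- or 35-day spacing (35, 28, 28).
The pattern: 3rd Sunday of the month.
May 2012 — 3rd Sunday is 2012-05-20.
June 2012 — 3rd Sunday is 2012-06-17.
July 2012 — 3rd Sunday is 2012-07-15.

2012-05-20, 2012-06-17, 2012-07-15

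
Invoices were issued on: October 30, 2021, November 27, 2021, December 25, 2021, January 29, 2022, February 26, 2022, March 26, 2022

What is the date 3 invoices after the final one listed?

June 25, 2022

Every date is a Saturday; gaps 28, 28, 35, 28, 28 days.
Each is the last Saturday of its month (at least one falls on the 29th or later, ruling out '4th Saturday').
Last Saturday of April 2022: April 30, 2022.
Last Saturday of May 2022: May 28, 2022.
June 2022 ends with Saturday June 25, 2022.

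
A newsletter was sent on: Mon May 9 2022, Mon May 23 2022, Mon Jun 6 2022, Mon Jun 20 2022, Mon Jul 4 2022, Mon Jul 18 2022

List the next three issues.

Gaps between consecutive events: 14, 14, 14, 14, 14 days — a constant 14-day interval.
Mon Jul 18 2022 + 14 days = Mon Aug 1 2022.
Mon Aug 1 2022 + 14 days = Mon Aug 15 2022.
Mon Aug 15 2022 + 14 days = Mon Aug 29 2022.

Mon Aug 1 2022, Mon Aug 15 2022, Mon Aug 29 2022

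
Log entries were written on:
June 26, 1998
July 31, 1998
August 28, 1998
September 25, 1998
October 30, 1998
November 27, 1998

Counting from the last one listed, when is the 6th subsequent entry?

All Fridays; the gaps (35, 28, 28, 35, 28) vary with month length.
This is the last Friday of each month.
Last Friday of December 1998: December 25, 1998.
January 1999 ends with Friday January 29, 1999.
Last Friday of February 1999: February 26, 1999.
Last Friday of March 1999: March 26, 1999.
April 1999 ends with Friday April 30, 1999.
Last Friday of May 1999: May 28, 1999.

May 28, 1999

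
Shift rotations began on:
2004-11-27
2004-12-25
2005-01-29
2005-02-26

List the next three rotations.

These are Saturdays with 28, 35, 28-day gaps.
Each is the final Saturday of its month — 2005-01-29 is past the 28th, so '4th Saturday' doesn't fit.
March 2005 ends with Saturday 2005-03-26.
April 2005 ends with Saturday 2005-04-30.
Last Saturday of May 2005: 2005-05-28.

2005-03-26, 2005-04-30, 2005-05-28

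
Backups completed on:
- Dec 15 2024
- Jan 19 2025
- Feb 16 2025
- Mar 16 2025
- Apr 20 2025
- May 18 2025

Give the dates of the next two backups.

These are Sundays at 28- or 35-day spacing (35, 28, 28, 35, 28).
The pattern: 3rd Sunday of the month.
June 2025 — 3rd Sunday is Jun 15 2025.
3rd Sunday of July 2025: Jul 20 2025.

Jun 15 2025, Jul 20 2025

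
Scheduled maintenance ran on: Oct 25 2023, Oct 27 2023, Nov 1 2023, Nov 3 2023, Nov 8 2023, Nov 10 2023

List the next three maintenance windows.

The gap pattern 2, 5, 2, 5, 2 repeats every 2 events.
These are the Wednesdays and Fridays of each week.
The following Wednesday is Nov 15 2023.
The following Friday is Nov 17 2023.
Next Wednesday: Nov 22 2023.

Nov 15 2023, Nov 17 2023, Nov 22 2023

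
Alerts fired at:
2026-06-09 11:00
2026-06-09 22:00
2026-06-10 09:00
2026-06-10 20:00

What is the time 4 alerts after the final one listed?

2026-06-12 16:00

The interval is a steady 11 hours (11, 11, 11).
2026-06-10 20:00 + 11 h = 2026-06-11 07:00.
2026-06-11 07:00 + 11 h = 2026-06-11 18:00.
2026-06-11 18:00 + 11 h = 2026-06-12 05:00.
2026-06-12 05:00 + 11 h = 2026-06-12 16:00.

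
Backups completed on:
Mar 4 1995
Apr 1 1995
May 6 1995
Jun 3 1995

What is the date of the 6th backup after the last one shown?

Dec 2 1995

All dates are Saturdays, 28, 35, 28 days apart.
Specifically, the 1st Saturday of each month.
July 1995 — 1st Saturday is Jul 1 1995.
August 1995 — 1st Saturday is Aug 5 1995.
1st Saturday of September 1995: Sep 2 1995.
October 1995 — 1st Saturday is Oct 7 1995.
1st Saturday of November 1995: Nov 4 1995.
1st Saturday of December 1995: Dec 2 1995.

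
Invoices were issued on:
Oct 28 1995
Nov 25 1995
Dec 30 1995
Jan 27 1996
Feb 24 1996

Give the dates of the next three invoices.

Mar 30 1996, Apr 27 1996, May 25 1996

All Saturdays; the gaps (28, 35, 28, 28) vary with month length.
This is the last Saturday of each month.
March 1996 ends with Saturday Mar 30 1996.
April 1996 ends with Saturday Apr 27 1996.
Last Saturday of May 1996: May 25 1996.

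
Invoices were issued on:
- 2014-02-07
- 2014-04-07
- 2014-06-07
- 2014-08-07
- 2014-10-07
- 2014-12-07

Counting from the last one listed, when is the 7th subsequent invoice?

Gaps: 59, 61, 61, 61, 61 days — not constant. Every event is on the 7th of the month.
Pattern: the 7th of every 2 months.
February 2015: 2015-02-07.
Next: April 2015 → 2015-04-07.
Next: June 2015 → 2015-06-07.
Next: August 2015 → 2015-08-07.
Next: October 2015 → 2015-10-07.
December 2015: 2015-12-07.
Next: February 2016 → 2016-02-07.

2016-02-07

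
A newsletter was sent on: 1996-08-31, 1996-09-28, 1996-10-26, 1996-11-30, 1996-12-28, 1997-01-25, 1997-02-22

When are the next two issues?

1997-03-29, 1997-04-26

Every date is a Saturday; gaps 28, 28, 35, 28, 28, 28 days.
Each is the last Saturday of its month (at least one falls on the 29th or later, ruling out '4th Saturday').
March 1997 ends with Saturday 1997-03-29.
Last Saturday of April 1997: 1997-04-26.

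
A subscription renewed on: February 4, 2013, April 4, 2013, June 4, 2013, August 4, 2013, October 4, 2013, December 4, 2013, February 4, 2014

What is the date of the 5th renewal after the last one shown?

Each date is the 4th; the gaps (59, 61, 61, 61, 61, 62) track the month lengths.
The rule is the 4th of every 2 months.
Next: April 2014 → April 4, 2014.
June 2014: June 4, 2014.
Next: August 2014 → August 4, 2014.
Next: October 2014 → October 4, 2014.
December 2014: December 4, 2014.

December 4, 2014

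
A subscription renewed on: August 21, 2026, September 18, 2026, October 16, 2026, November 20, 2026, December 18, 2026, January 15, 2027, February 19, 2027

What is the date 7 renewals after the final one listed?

These are Fridays at 28- or 35-day spacing (28, 28, 35, 28, 28, 35).
The pattern: 3rd Friday of the month.
March 2027 — 3rd Friday is March 19, 2027.
3rd Friday of April 2027: April 16, 2027.
3rd Friday of May 2027: May 21, 2027.
3rd Friday of June 2027: June 18, 2027.
3rd Friday of July 2027: July 16, 2027.
3rd Friday of August 2027: August 20, 2027.
3rd Friday of September 2027: September 17, 2027.

September 17, 2027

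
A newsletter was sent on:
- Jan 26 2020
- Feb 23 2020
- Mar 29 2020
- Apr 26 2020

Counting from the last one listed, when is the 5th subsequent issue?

All Sundays; the gaps (28, 35, 28) vary with month length.
This is the last Sunday of each month.
May 2020 ends with Sunday May 31 2020.
June 2020 ends with Sunday Jun 28 2020.
July 2020 ends with Sunday Jul 26 2020.
Last Sunday of August 2020: Aug 30 2020.
September 2020 ends with Sunday Sep 27 2020.

Sep 27 2020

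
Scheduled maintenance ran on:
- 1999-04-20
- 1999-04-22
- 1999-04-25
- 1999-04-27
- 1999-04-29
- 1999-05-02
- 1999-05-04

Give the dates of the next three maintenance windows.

The gap pattern 2, 3, 2, 2, 3, 2 repeats every 3 events.
These are the Tuesdays, Thursdays and Sundays of each week.
Next Thursday: 1999-05-06.
Next Sunday: 1999-05-09.
The following Tuesday is 1999-05-11.

1999-05-06, 1999-05-09, 1999-05-11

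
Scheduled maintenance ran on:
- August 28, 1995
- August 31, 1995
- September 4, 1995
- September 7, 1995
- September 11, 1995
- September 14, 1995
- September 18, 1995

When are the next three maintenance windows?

The gap pattern 3, 4, 3, 4, 3, 4 repeats every 2 events.
These are the Mondays and Thursdays of each week.
The following Thursday is September 21, 1995.
The following Monday is September 25, 1995.
Next Thursday: September 28, 1995.

September 21, 1995; September 25, 1995; September 28, 1995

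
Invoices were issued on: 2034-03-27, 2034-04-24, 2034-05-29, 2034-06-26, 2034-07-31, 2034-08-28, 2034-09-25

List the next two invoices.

All Mondays; the gaps (28, 35, 28, 35, 28, 28) vary with month length.
This is the last Monday of each month.
October 2034 ends with Monday 2034-10-30.
November 2034 ends with Monday 2034-11-27.

2034-10-30, 2034-11-27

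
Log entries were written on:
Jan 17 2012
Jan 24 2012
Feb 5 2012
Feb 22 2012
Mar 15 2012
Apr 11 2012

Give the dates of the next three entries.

May 13 2012, Jun 19 2012, Jul 31 2012

Intervals are 7, 12, 17, 22, 27 days — an arithmetic progression with common difference 5.
Next gap: 32 days. Apr 11 2012 + 32 days = May 13 2012.
Next gap: 37 days. May 13 2012 + 37 days = Jun 19 2012.
Next gap: 42 days. Jun 19 2012 + 42 days = Jul 31 2012.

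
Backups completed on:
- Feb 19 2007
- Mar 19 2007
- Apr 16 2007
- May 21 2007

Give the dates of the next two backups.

Jun 18 2007, Jul 16 2007

Gaps: 28, 28, 35 days — a mix of 28 and 35. Every date is a Monday.
Each is the 3rd Monday of its month.
June 2007 — 3rd Monday is Jun 18 2007.
3rd Monday of July 2007: Jul 16 2007.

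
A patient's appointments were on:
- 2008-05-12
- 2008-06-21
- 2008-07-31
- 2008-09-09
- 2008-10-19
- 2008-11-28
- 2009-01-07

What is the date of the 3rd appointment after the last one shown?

The spacing is 40, 40, 40, 40, 40, 40 days — always 40 days.
2009-01-07 + 40 days = 2009-02-16.
2009-02-16 + 40 days = 2009-03-28.
2009-03-28 + 40 days = 2009-05-07.

2009-05-07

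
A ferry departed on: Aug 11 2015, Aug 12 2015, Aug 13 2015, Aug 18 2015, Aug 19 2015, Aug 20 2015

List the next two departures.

Aug 25 2015, Aug 26 2015

Every event lands on a Tuesday or Wednesday or Thursday (gaps cycle 1, 1, 5, 1, 1).
So the schedule is: every Tuesday, Wednesday and Thursday.
Next Tuesday: Aug 25 2015.
Next Wednesday: Aug 26 2015.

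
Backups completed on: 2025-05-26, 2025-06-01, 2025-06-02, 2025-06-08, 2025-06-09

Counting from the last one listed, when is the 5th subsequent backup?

2025-06-29

The gap pattern 6, 1, 6, 1 repeats every 2 events.
These are the Mondays and Sundays of each week.
Next Sunday: 2025-06-15.
The following Monday is 2025-06-16.
Next Sunday: 2025-06-22.
The following Monday is 2025-06-23.
The following Sunday is 2025-06-29.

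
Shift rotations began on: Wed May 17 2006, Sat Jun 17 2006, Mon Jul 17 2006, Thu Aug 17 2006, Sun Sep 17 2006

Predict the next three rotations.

The day-of-month is always 17 (31, 30, 31, 31 days between events).
So this recurs on the 17th of each month.
Next: October 2006 → Tue Oct 17 2006.
November 2006: Fri Nov 17 2006.
Next: December 2006 → Sun Dec 17 2006.

Tue Oct 17 2006, Fri Nov 17 2006, Sun Dec 17 2006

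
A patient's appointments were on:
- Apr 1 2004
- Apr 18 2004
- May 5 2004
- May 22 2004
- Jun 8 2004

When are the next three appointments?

Jun 25 2004, Jul 12 2004, Jul 29 2004

The spacing is 17, 17, 17, 17 days — always 17 days.
Jun 8 2004 + 17 days = Jun 25 2004.
Jun 25 2004 + 17 days = Jul 12 2004.
Jul 12 2004 + 17 days = Jul 29 2004.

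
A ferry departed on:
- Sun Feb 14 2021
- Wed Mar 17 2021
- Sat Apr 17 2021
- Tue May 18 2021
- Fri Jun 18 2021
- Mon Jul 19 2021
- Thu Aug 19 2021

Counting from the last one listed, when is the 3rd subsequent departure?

Every event comes 31 days after the last (31, 31, 31, 31, 31, 31).
Thu Aug 19 2021 + 31 days = Sun Sep 19 2021.
Sun Sep 19 2021 + 31 days = Wed Oct 20 2021.
Wed Oct 20 2021 + 31 days = Sat Nov 20 2021.

Sat Nov 20 2021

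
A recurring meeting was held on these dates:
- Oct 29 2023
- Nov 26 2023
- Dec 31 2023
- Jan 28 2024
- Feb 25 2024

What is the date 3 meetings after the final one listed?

Every date is a Sunday; gaps 28, 35, 28, 28 days.
Each is the last Sunday of its month (at least one falls on the 29th or later, ruling out '4th Sunday').
Last Sunday of March 2024: Mar 31 2024.
April 2024 ends with Sunday Apr 28 2024.
Last Sunday of May 2024: May 26 2024.

May 26 2024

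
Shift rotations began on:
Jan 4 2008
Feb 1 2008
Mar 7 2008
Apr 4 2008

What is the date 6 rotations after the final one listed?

All dates are Fridays, 28, 35, 28 days apart.
Specifically, the 1st Friday of each month.
1st Friday of May 2008: May 2 2008.
June 2008 — 1st Friday is Jun 6 2008.
1st Friday of July 2008: Jul 4 2008.
August 2008 — 1st Friday is Aug 1 2008.
September 2008 — 1st Friday is Sep 5 2008.
1st Friday of October 2008: Oct 3 2008.

Oct 3 2008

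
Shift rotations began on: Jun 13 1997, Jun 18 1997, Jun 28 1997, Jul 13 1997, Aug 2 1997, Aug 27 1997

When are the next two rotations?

Gaps: 5, 10, 15, 20, 25 days — each gap is 5 larger than the previous one.
Next gap: 30 days. Aug 27 1997 + 30 days = Sep 26 1997.
Next gap: 35 days. Sep 26 1997 + 35 days = Oct 31 1997.

Sep 26 1997, Oct 31 1997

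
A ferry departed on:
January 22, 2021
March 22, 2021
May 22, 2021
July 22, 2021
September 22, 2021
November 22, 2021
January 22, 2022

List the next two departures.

March 22, 2022; May 22, 2022

Each date is the 22nd; the gaps (59, 61, 61, 62, 61, 61) track the month lengths.
The rule is the 22nd of every 2 months.
Next: March 2022 → March 22, 2022.
Next: May 2022 → May 22, 2022.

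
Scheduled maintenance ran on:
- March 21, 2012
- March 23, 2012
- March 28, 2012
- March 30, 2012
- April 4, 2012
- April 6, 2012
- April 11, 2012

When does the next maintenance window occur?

April 13, 2012

Every event lands on a Wednesday or Friday (gaps cycle 2, 5, 2, 5, 2, 5).
So the schedule is: every Wednesday and Friday.
Next Friday: April 13, 2012.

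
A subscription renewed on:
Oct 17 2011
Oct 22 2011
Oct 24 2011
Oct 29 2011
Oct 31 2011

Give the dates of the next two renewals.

Every event lands on a Monday or Saturday (gaps cycle 5, 2, 5, 2).
So the schedule is: every Monday and Saturday.
The following Saturday is Nov 5 2011.
Next Monday: Nov 7 2011.

Nov 5 2011, Nov 7 2011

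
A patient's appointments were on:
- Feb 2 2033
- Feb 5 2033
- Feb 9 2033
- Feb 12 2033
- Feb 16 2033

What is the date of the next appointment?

Feb 19 2033

Gaps: 3, 4, 3, 4 days — not constant, but cyclic with period 2.
The events fall on every Wednesday and Saturday.
The following Saturday is Feb 19 2033.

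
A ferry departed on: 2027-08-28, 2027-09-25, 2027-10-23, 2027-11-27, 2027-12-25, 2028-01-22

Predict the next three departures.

2028-02-26, 2028-03-25, 2028-04-22

Gaps: 28, 28, 35, 28, 28 days — a mix of 28 and 35. Every date is a Saturday.
Each is the 4th Saturday of its month.
4th Saturday of February 2028: 2028-02-26.
March 2028 — 4th Saturday is 2028-03-25.
4th Saturday of April 2028: 2028-04-22.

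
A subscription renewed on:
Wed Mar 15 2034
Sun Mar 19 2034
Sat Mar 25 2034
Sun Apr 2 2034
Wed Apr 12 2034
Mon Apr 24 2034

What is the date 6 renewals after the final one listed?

The spacing grows by 2 each time: 4, 6, 8, 10, 12 days.
Next gap: 14 days. Mon Apr 24 2034 + 14 days = Mon May 8 2034.
Next gap: 16 days. Mon May 8 2034 + 16 days = Wed May 24 2034.
Next gap: 18 days. Wed May 24 2034 + 18 days = Sun Jun 11 2034.
Next gap: 20 days. Sun Jun 11 2034 + 20 days = Sat Jul 1 2034.
Next gap: 22 days. Sat Jul 1 2034 + 22 days = Sun Jul 23 2034.
Next gap: 24 days. Sun Jul 23 2034 + 24 days = Wed Aug 16 2034.

Wed Aug 16 2034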